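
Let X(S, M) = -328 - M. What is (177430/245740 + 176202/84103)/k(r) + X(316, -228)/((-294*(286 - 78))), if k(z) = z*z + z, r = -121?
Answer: 1059645731003/579267883354160 ≈ 0.0018293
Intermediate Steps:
k(z) = z + z**2 (k(z) = z**2 + z = z + z**2)
(177430/245740 + 176202/84103)/k(r) + X(316, -228)/((-294*(286 - 78))) = (177430/245740 + 176202/84103)/((-121*(1 - 121))) + (-328 - 1*(-228))/((-294*(286 - 78))) = (177430*(1/245740) + 176202*(1/84103))/((-121*(-120))) + (-328 + 228)/((-294*208)) = (1613/2234 + 176202/84103)/14520 - 100/(-61152) = (529293407/187886102)*(1/14520) - 100*(-1/61152) = 529293407/2728106201040 + 25/15288 = 1059645731003/579267883354160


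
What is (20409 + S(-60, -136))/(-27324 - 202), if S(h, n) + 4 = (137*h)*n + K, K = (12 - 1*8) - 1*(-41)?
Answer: -569185/13763 ≈ -41.356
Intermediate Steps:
K = 45 (K = (12 - 8) + 41 = 4 + 41 = 45)
S(h, n) = 41 + 137*h*n (S(h, n) = -4 + ((137*h)*n + 45) = -4 + (137*h*n + 45) = -4 + (45 + 137*h*n) = 41 + 137*h*n)
(20409 + S(-60, -136))/(-27324 - 202) = (20409 + (41 + 137*(-60)*(-136)))/(-27324 - 202) = (20409 + (41 + 1117920))/(-27526) = (20409 + 1117961)*(-1/27526) = 1138370*(-1/27526) = -569185/13763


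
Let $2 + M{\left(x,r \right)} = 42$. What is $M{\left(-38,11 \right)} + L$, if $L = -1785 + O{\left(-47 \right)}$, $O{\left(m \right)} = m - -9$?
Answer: $-1783$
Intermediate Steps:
$O{\left(m \right)} = 9 + m$ ($O{\left(m \right)} = m + 9 = 9 + m$)
$L = -1823$ ($L = -1785 + \left(9 - 47\right) = -1785 - 38 = -1823$)
$M{\left(x,r \right)} = 40$ ($M{\left(x,r \right)} = -2 + 42 = 40$)
$M{\left(-38,11 \right)} + L = 40 - 1823 = -1783$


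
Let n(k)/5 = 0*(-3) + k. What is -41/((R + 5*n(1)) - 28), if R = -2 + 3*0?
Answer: 41/5 ≈ 8.2000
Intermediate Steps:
R = -2 (R = -2 + 0 = -2)
n(k) = 5*k (n(k) = 5*(0*(-3) + k) = 5*(0 + k) = 5*k)
-41/((R + 5*n(1)) - 28) = -41/((-2 + 5*(5*1)) - 28) = -41/((-2 + 5*5) - 28) = -41/((-2 + 25) - 28) = -41/(23 - 28) = -41/(-5) = -41*(-1/5) = 41/5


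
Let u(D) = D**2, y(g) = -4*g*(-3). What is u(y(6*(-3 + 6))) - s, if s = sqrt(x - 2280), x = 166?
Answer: 46656 - I*sqrt(2114) ≈ 46656.0 - 45.978*I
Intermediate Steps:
y(g) = 12*g
s = I*sqrt(2114) (s = sqrt(166 - 2280) = sqrt(-2114) = I*sqrt(2114) ≈ 45.978*I)
u(y(6*(-3 + 6))) - s = (12*(6*(-3 + 6)))**2 - I*sqrt(2114) = (12*(6*3))**2 - I*sqrt(2114) = (12*18)**2 - I*sqrt(2114) = 216**2 - I*sqrt(2114) = 46656 - I*sqrt(2114)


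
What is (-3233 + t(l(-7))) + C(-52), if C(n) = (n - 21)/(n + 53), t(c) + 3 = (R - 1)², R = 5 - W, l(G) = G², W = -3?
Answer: -3260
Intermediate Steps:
R = 8 (R = 5 - 1*(-3) = 5 + 3 = 8)
t(c) = 46 (t(c) = -3 + (8 - 1)² = -3 + 7² = -3 + 49 = 46)
C(n) = (-21 + n)/(53 + n)
(-3233 + t(l(-7))) + C(-52) = (-3233 + 46) + (-21 - 52)/(53 - 52) = -3187 - 73/1 = -3187 + 1*(-73) = -3187 - 73 = -3260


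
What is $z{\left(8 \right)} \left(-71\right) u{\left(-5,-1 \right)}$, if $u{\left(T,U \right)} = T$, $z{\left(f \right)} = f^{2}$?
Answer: $22720$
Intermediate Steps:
$z{\left(8 \right)} \left(-71\right) u{\left(-5,-1 \right)} = 8^{2} \left(-71\right) \left(-5\right) = 64 \left(-71\right) \left(-5\right) = \left(-4544\right) \left(-5\right) = 22720$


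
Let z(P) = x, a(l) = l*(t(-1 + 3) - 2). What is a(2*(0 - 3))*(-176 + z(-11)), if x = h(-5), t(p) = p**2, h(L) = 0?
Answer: 2112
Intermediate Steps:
a(l) = 2*l (a(l) = l*((-1 + 3)**2 - 2) = l*(2**2 - 2) = l*(4 - 2) = l*2 = 2*l)
x = 0
z(P) = 0
a(2*(0 - 3))*(-176 + z(-11)) = (2*(2*(0 - 3)))*(-176 + 0) = (2*(2*(-3)))*(-176) = (2*(-6))*(-176) = -12*(-176) = 2112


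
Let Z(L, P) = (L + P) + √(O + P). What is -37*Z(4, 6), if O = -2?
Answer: -444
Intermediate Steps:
Z(L, P) = L + P + √(-2 + P) (Z(L, P) = (L + P) + √(-2 + P) = L + P + √(-2 + P))
-37*Z(4, 6) = -37*(4 + 6 + √(-2 + 6)) = -37*(4 + 6 + √4) = -37*(4 + 6 + 2) = -37*12 = -444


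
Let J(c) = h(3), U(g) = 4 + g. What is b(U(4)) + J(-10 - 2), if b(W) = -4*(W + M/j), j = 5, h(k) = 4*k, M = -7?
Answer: -72/5 ≈ -14.400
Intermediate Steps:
J(c) = 12 (J(c) = 4*3 = 12)
b(W) = 28/5 - 4*W (b(W) = -4*(W - 7/5) = -4*(-7/5 + W) = 28/5 - 4*W)
b(U(4)) + J(-10 - 2) = (28/5 - 4*(4 + 4)) + 12 = (28/5 - 4*8) + 12 = (28/5 - 32) + 12 = -132/5 + 12 = -72/5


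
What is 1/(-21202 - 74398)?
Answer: -1/95600 ≈ -1.0460e-5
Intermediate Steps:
1/(-21202 - 74398) = 1/(-95600) = -1/95600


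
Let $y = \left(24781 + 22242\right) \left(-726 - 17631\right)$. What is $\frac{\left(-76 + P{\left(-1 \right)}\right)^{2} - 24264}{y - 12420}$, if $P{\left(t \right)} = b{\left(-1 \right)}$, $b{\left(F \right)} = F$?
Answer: $\frac{18335}{863213631} \approx 2.124 \cdot 10^{-5}$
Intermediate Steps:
$P{\left(t \right)} = -1$
$y = -863201211$ ($y = 47023 \left(-18357\right) = -863201211$)
$\frac{\left(-76 + P{\left(-1 \right)}\right)^{2} - 24264}{y - 12420} = \frac{\left(-76 - 1\right)^{2} - 24264}{-863201211 - 12420} = \frac{\left(-77\right)^{2} - 24264}{-863213631} = \left(5929 - 24264\right) \left(- \frac{1}{863213631}\right) = \left(-18335\right) \left(- \frac{1}{863213631}\right) = \frac{18335}{863213631}$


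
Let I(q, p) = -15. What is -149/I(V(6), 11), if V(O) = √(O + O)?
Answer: 149/15 ≈ 9.9333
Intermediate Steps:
V(O) = √2*√O (V(O) = √(2*O) = √2*√O)
-149/I(V(6), 11) = -149/(-15) = -149*(-1/15) = 149/15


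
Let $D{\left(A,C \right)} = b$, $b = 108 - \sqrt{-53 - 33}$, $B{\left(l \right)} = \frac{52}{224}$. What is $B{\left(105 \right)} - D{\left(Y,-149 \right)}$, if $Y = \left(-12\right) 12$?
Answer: $- \frac{6035}{56} + i \sqrt{86} \approx -107.77 + 9.2736 i$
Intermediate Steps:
$B{\left(l \right)} = \frac{13}{56}$ ($B{\left(l \right)} = 52 \cdot \frac{1}{224} = \frac{13}{56}$)
$Y = -144$
$b = 108 - i \sqrt{86}$ ($b = 108 - \sqrt{-86} = 108 - i \sqrt{86} \approx 108.0 - 9.2736 i$)
$D{\left(A,C \right)} = 108 - i \sqrt{86}$
$B{\left(105 \right)} - D{\left(Y,-149 \right)} = \frac{13}{56} - \left(108 - i \sqrt{86}\right) = - \frac{6035}{56} + i \sqrt{86}$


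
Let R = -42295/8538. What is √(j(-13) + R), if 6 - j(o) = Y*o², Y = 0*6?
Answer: √76269954/8538 ≈ 1.0229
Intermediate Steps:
R = -42295/8538 (R = -42295*1/8538 = -42295/8538 ≈ -4.9537)
Y = 0
j(o) = 6 (j(o) = 6 - 0*o² = 6 - 1*0 = 6 + 0 = 6)
√(j(-13) + R) = √(6 - 42295/8538) = √(8933/8538) = √76269954/8538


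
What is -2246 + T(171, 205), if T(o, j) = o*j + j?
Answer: 33014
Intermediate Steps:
T(o, j) = j + j*o (T(o, j) = j*o + j = j + j*o)
-2246 + T(171, 205) = -2246 + 205*(1 + 171) = -2246 + 205*172 = -2246 + 35260 = 33014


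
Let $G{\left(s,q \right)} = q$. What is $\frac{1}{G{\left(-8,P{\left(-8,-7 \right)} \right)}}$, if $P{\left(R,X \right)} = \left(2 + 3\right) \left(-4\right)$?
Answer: $- \frac{1}{20} \approx -0.05$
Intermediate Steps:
$P{\left(R,X \right)} = -20$ ($P{\left(R,X \right)} = 5 \left(-4\right) = -20$)
$\frac{1}{G{\left(-8,P{\left(-8,-7 \right)} \right)}} = \frac{1}{-20} = - \frac{1}{20}$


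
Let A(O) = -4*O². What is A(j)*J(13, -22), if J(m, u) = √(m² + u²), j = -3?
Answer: -36*√653 ≈ -919.94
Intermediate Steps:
A(j)*J(13, -22) = (-4*(-3)²)*√(13² + (-22)²) = (-4*9)*√(169 + 484) = -36*√653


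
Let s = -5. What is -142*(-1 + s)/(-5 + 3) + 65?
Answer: -361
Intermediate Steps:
-142*(-1 + s)/(-5 + 3) + 65 = -142*(-1 - 5)/(-5 + 3) + 65 = -(-852)/(-2) + 65 = -(-852)*(-1)/2 + 65 = -142*3 + 65 = -426 + 65 = -361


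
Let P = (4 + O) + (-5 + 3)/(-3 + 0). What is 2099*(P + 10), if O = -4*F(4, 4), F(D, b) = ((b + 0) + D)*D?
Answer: -713660/3 ≈ -2.3789e+5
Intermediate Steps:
F(D, b) = D*(D + b) (F(D, b) = (b + D)*D = (D + b)*D = D*(D + b))
O = -128 (O = -16*(4 + 4) = -16*8 = -4*32 = -128)
P = -370/3 (P = (4 - 128) + (-5 + 3)/(-3 + 0) = -124 - 2/(-3) = -124 - 2*(-⅓) = -124 + ⅔ = -370/3 ≈ -123.33)
2099*(P + 10) = 2099*(-370/3 + 10) = 2099*(-340/3) = -713660/3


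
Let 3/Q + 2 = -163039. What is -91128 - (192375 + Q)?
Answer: -15407537540/54347 ≈ -2.8350e+5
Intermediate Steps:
Q = -1/54347 (Q = 3/(-2 - 163039) = 3/(-163041) = 3*(-1/163041) = -1/54347 ≈ -1.8400e-5)
-91128 - (192375 + Q) = -91128 - (192375 - 1/54347) = -91128 - 1*10455004124/54347 = -91128 - 10455004124/54347 = -15407537540/54347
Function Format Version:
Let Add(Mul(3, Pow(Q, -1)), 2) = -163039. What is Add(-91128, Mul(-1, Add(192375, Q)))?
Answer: Rational(-15407537540, 54347) ≈ -2.8350e+5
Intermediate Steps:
Q = Rational(-1, 54347) (Q = Mul(3, Pow(Add(-2, -163039), -1)) = Mul(3, Pow(-163041, -1)) = Mul(3, Rational(-1, 163041)) = Rational(-1, 54347) ≈ -1.8400e-5)
Add(-91128, Mul(-1, Add(192375, Q))) = Add(-91128, Mul(-1, Add(192375, Rational(-1, 54347)))) = Add(-91128, Mul(-1, Rational(10455004124, 54347))) = Add(-91128, Rational(-10455004124, 54347)) = Rational(-15407537540, 54347)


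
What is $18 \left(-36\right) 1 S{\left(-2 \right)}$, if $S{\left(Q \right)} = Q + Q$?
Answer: $2592$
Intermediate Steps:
$S{\left(Q \right)} = 2 Q$
$18 \left(-36\right) 1 S{\left(-2 \right)} = 18 \left(-36\right) 1 \cdot 2 \left(-2\right) = - 648 \cdot 1 \left(-4\right) = \left(-648\right) \left(-4\right) = 2592$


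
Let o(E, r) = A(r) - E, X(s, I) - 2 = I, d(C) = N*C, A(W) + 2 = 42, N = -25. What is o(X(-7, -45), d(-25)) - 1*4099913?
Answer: -4099830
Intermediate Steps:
A(W) = 40 (A(W) = -2 + 42 = 40)
d(C) = -25*C
X(s, I) = 2 + I
o(E, r) = 40 - E
o(X(-7, -45), d(-25)) - 1*4099913 = (40 - (2 - 45)) - 1*4099913 = (40 - 1*(-43)) - 4099913 = (40 + 43) - 4099913 = 83 - 4099913 = -4099830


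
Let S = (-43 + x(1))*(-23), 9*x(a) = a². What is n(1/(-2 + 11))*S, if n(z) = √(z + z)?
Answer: 8878*√2/27 ≈ 465.01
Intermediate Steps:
x(a) = a²/9
n(z) = √2*√z (n(z) = √(2*z) = √2*√z)
S = 8878/9 (S = (-43 + (⅑)*1²)*(-23) = (-43 + (⅑)*1)*(-23) = (-43 + ⅑)*(-23) = -386/9*(-23) = 8878/9 ≈ 986.44)
n(1/(-2 + 11))*S = (√2*√(1/(-2 + 11)))*(8878/9) = (√2*√(1/9))*(8878/9) = (√2*√(⅑))*(8878/9) = (√2*(⅓))*(8878/9) = (√2/3)*(8878/9) = 8878*√2/27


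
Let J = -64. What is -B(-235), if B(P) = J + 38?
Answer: 26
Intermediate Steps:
B(P) = -26 (B(P) = -64 + 38 = -26)
-B(-235) = -1*(-26) = 26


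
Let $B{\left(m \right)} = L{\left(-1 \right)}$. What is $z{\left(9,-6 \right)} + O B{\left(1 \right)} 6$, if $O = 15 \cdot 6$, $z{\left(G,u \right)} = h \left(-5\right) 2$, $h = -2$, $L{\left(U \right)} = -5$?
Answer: $-2680$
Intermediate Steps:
$B{\left(m \right)} = -5$
$z{\left(G,u \right)} = 20$ ($z{\left(G,u \right)} = \left(-2\right) \left(-5\right) 2 = 10 \cdot 2 = 20$)
$O = 90$
$z{\left(9,-6 \right)} + O B{\left(1 \right)} 6 = 20 + 90 \left(\left(-5\right) 6\right) = 20 + 90 \left(-30\right) = 20 - 2700 = -2680$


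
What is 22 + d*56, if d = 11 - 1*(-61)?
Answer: 4054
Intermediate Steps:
d = 72 (d = 11 + 61 = 72)
22 + d*56 = 22 + 72*56 = 22 + 4032 = 4054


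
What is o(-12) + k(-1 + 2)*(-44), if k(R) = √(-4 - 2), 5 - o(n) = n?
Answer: 17 - 44*I*√6 ≈ 17.0 - 107.78*I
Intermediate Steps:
o(n) = 5 - n
k(R) = I*√6 (k(R) = √(-6) = I*√6)
o(-12) + k(-1 + 2)*(-44) = (5 - 1*(-12)) + (I*√6)*(-44) = (5 + 12) - 44*I*√6 = 17 - 44*I*√6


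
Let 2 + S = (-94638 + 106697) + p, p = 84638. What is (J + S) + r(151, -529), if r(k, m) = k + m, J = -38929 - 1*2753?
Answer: 54635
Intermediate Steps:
J = -41682 (J = -38929 - 2753 = -41682)
S = 96695 (S = -2 + ((-94638 + 106697) + 84638) = -2 + (12059 + 84638) = -2 + 96697 = 96695)
(J + S) + r(151, -529) = (-41682 + 96695) + (151 - 529) = 55013 - 378 = 54635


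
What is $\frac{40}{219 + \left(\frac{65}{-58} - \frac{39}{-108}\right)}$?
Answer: $\frac{41760}{227843} \approx 0.18328$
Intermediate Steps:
$\frac{40}{219 + \left(\frac{65}{-58} - \frac{39}{-108}\right)} = \frac{40}{219 + \left(65 \left(- \frac{1}{58}\right) - - \frac{13}{36}\right)} = \frac{40}{219 + \left(- \frac{65}{58} + \frac{13}{36}\right)} = \frac{40}{219 - \frac{793}{1044}} = \frac{40}{\frac{227843}{1044}} = 40 \cdot \frac{1044}{227843} = \frac{41760}{227843}$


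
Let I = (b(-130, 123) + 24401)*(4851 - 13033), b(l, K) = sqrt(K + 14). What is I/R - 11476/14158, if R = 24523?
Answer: -1413455856552/173598317 - 8182*sqrt(137)/24523 ≈ -8146.0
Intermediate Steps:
b(l, K) = sqrt(14 + K)
I = -199648982 - 8182*sqrt(137) (I = (sqrt(14 + 123) + 24401)*(4851 - 13033) = (sqrt(137) + 24401)*(-8182) = (24401 + sqrt(137))*(-8182) = -199648982 - 8182*sqrt(137) ≈ -1.9974e+8)
I/R - 11476/14158 = (-199648982 - 8182*sqrt(137))/24523 - 11476/14158 = (-199648982 - 8182*sqrt(137))*(1/24523) - 11476*1/14158 = (-199648982/24523 - 8182*sqrt(137)/24523) - 5738/7079 = -1413455856552/173598317 - 8182*sqrt(137)/24523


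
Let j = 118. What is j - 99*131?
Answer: -12851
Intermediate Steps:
j - 99*131 = 118 - 99*131 = 118 - 12969 = -12851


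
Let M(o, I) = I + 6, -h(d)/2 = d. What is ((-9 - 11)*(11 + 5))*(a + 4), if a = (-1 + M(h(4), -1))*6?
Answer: -8960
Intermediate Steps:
h(d) = -2*d
M(o, I) = 6 + I
a = 24 (a = (-1 + (6 - 1))*6 = (-1 + 5)*6 = 4*6 = 24)
((-9 - 11)*(11 + 5))*(a + 4) = ((-9 - 11)*(11 + 5))*(24 + 4) = -20*16*28 = -320*28 = -8960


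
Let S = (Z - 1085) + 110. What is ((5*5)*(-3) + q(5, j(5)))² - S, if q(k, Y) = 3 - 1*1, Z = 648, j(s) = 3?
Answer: 5656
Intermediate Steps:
q(k, Y) = 2 (q(k, Y) = 3 - 1 = 2)
S = -327 (S = (648 - 1085) + 110 = -437 + 110 = -327)
((5*5)*(-3) + q(5, j(5)))² - S = ((5*5)*(-3) + 2)² - 1*(-327) = (25*(-3) + 2)² + 327 = (-75 + 2)² + 327 = (-73)² + 327 = 5329 + 327 = 5656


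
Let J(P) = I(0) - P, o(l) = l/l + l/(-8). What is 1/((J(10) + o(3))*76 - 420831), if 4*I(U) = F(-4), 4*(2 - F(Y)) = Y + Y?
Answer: -2/842935 ≈ -2.3727e-6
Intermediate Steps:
F(Y) = 2 - Y/2 (F(Y) = 2 - (Y + Y)/4 = 2 - Y/2)
I(U) = 1 (I(U) = (2 - 1/2*(-4))/4 = (2 + 2)/4 = (1/4)*4 = 1)
o(l) = 1 - l/8 (o(l) = 1 + l*(-1/8) = 1 - l/8)
J(P) = 1 - P
1/((J(10) + o(3))*76 - 420831) = 1/(((1 - 1*10) + (1 - 1/8*3))*76 - 420831) = 1/(((1 - 10) + (1 - 3/8))*76 - 420831) = 1/((-9 + 5/8)*76 - 420831) = 1/(-67/8*76 - 420831) = 1/(-1273/2 - 420831) = 1/(-842935/2) = -2/842935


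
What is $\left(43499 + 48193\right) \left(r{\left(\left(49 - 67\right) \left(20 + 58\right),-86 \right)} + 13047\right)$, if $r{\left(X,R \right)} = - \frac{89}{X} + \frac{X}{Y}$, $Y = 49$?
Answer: $\frac{760376758893}{637} \approx 1.1937 \cdot 10^{9}$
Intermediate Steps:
$r{\left(X,R \right)} = - \frac{89}{X} + \frac{X}{49}$
$\left(43499 + 48193\right) \left(r{\left(\left(49 - 67\right) \left(20 + 58\right),-86 \right)} + 13047\right) = \left(43499 + 48193\right) \left(\left(- \frac{89}{\left(49 - 67\right) \left(20 + 58\right)} + \frac{\left(49 - 67\right) \left(20 + 58\right)}{49}\right) + 13047\right) = 91692 \left(\left(- \frac{89}{\left(-18\right) 78} + \frac{\left(-18\right) 78}{49}\right) + 13047\right) = 91692 \left(\left(- \frac{89}{-1404} + \frac{1}{49} \left(-1404\right)\right) + 13047\right) = 91692 \left(\left(\left(-89\right) \left(- \frac{1}{1404}\right) - \frac{1404}{49}\right) + 13047\right) = 91692 \left(\left(\frac{89}{1404} - \frac{1404}{49}\right) + 13047\right) = 91692 \left(- \frac{1966855}{68796} + 13047\right) = 91692 \cdot \frac{895614557}{68796} = \frac{760376758893}{637}$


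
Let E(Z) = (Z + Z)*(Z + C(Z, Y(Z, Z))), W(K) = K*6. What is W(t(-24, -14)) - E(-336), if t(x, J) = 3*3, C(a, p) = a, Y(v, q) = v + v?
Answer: -451530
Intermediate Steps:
Y(v, q) = 2*v
t(x, J) = 9
W(K) = 6*K
E(Z) = 4*Z**2 (E(Z) = (Z + Z)*(Z + Z) = (2*Z)*(2*Z) = 4*Z**2)
W(t(-24, -14)) - E(-336) = 6*9 - 4*(-336)**2 = 54 - 4*112896 = 54 - 1*451584 = 54 - 451584 = -451530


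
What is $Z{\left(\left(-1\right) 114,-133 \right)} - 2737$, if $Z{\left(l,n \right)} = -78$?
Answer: $-2815$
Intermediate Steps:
$Z{\left(\left(-1\right) 114,-133 \right)} - 2737 = -78 - 2737 = -2815$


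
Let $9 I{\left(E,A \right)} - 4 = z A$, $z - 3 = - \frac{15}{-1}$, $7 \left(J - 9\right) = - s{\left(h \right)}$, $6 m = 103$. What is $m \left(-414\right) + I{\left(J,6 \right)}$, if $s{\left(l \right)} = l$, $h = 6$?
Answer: $- \frac{63851}{9} \approx -7094.6$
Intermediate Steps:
$m = \frac{103}{6}$ ($m = \frac{1}{6} \cdot 103 = \frac{103}{6} \approx 17.167$)
$J = \frac{57}{7}$ ($J = 9 + \frac{\left(-1\right) 6}{7} = 9 + \frac{1}{7} \left(-6\right) = 9 - \frac{6}{7} = \frac{57}{7} \approx 8.1429$)
$z = 18$ ($z = 3 - \frac{15}{-1} = 3 - -15 = 3 + 15 = 18$)
$I{\left(E,A \right)} = \frac{4}{9} + 2 A$ ($I{\left(E,A \right)} = \frac{4}{9} + \frac{18 A}{9} = \frac{4}{9} + 2 A$)
$m \left(-414\right) + I{\left(J,6 \right)} = \frac{103}{6} \left(-414\right) + \left(\frac{4}{9} + 2 \cdot 6\right) = -7107 + \left(\frac{4}{9} + 12\right) = -7107 + \frac{112}{9} = - \frac{63851}{9}$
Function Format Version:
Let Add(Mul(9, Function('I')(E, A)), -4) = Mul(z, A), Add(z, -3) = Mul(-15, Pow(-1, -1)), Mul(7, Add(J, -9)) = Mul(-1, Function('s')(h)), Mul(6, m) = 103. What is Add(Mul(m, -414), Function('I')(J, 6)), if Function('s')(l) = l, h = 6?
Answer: Rational(-63851, 9) ≈ -7094.6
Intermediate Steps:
m = Rational(103, 6) (m = Mul(Rational(1, 6), 103) = Rational(103, 6) ≈ 17.167)
J = Rational(57, 7) (J = Add(9, Mul(Rational(1, 7), Mul(-1, 6))) = Add(9, Mul(Rational(1, 7), -6)) = Add(9, Rational(-6, 7)) = Rational(57, 7) ≈ 8.1429)
z = 18 (z = Add(3, Mul(-15, Pow(-1, -1))) = Add(3, Mul(-15, -1)) = Add(3, 15) = 18)
Function('I')(E, A) = Add(Rational(4, 9), Mul(2, A)) (Function('I')(E, A) = Add(Rational(4, 9), Mul(Rational(1, 9), Mul(18, A))) = Add(Rational(4, 9), Mul(2, A)))
Add(Mul(m, -414), Function('I')(J, 6)) = Add(Mul(Rational(103, 6), -414), Add(Rational(4, 9), Mul(2, 6))) = Add(-7107, Add(Rational(4, 9), 12)) = Add(-7107, Rational(112, 9)) = Rational(-63851, 9)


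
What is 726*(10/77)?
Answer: 660/7 ≈ 94.286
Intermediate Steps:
726*(10/77) = 660/7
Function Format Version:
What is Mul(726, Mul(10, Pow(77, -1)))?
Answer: Rational(660, 7) ≈ 94.286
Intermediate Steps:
Mul(726, Mul(10, Pow(77, -1))) = Mul(726, Mul(10, Rational(1, 77))) = Mul(726, Rational(10, 77)) = Rational(660, 7)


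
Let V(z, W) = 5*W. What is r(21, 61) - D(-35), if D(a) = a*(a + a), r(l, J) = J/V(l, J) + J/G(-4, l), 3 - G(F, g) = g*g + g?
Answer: -5622596/2295 ≈ -2449.9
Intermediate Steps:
G(F, g) = 3 - g - g² (G(F, g) = 3 - (g*g + g) = 3 - (g² + g) = 3 - (g + g²) = 3 + (-g - g²) = 3 - g - g²)
r(l, J) = ⅕ + J/(3 - l - l²) (r(l, J) = J/((5*J)) + J/(3 - l - l²) = J*(1/(5*J)) + J/(3 - l - l²) = ⅕ + J/(3 - l - l²))
D(a) = 2*a² (D(a) = a*(2*a) = 2*a²)
r(21, 61) - D(-35) = (-3 + 21 + 21² - 5*61)/(5*(-3 + 21 + 21²)) - 2*(-35)² = (-3 + 21 + 441 - 305)/(5*(-3 + 21 + 441)) - 2*1225 = (⅕)*154/459 - 1*2450 = (⅕)*(1/459)*154 - 2450 = 154/2295 - 2450 = -5622596/2295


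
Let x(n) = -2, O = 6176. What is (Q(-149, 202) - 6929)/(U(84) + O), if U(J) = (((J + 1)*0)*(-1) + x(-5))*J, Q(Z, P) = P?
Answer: -6727/6008 ≈ -1.1197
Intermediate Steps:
U(J) = -2*J (U(J) = (((J + 1)*0)*(-1) - 2)*J = (((1 + J)*0)*(-1) - 2)*J = (0*(-1) - 2)*J = (0 - 2)*J = -2*J)
(Q(-149, 202) - 6929)/(U(84) + O) = (202 - 6929)/(-2*84 + 6176) = -6727/(-168 + 6176) = -6727/6008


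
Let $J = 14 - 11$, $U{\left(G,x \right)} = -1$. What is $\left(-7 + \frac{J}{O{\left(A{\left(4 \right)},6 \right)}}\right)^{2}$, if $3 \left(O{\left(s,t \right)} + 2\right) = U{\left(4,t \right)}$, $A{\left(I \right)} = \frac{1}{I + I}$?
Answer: $\frac{3364}{49} \approx 68.653$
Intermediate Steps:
$A{\left(I \right)} = \frac{1}{2 I}$
$J = 3$ ($J = 14 - 11 = 3$)
$O{\left(s,t \right)} = - \frac{7}{3}$ ($O{\left(s,t \right)} = -2 + \frac{1}{3} \left(-1\right) = -2 - \frac{1}{3} = - \frac{7}{3}$)
$\left(-7 + \frac{J}{O{\left(A{\left(4 \right)},6 \right)}}\right)^{2} = \left(-7 + \frac{3}{- \frac{7}{3}}\right)^{2} = \left(-7 + 3 \left(- \frac{3}{7}\right)\right)^{2} = \left(-7 - \frac{9}{7}\right)^{2} = \left(- \frac{58}{7}\right)^{2} = \frac{3364}{49}$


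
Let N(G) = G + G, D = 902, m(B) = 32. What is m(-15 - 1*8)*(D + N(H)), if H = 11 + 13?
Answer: 30400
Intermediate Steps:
H = 24
N(G) = 2*G
m(-15 - 1*8)*(D + N(H)) = 32*(902 + 2*24) = 32*(902 + 48) = 32*950 = 30400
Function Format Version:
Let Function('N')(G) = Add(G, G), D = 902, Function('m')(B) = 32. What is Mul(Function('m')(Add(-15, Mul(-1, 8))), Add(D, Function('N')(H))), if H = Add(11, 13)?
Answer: 30400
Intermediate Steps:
H = 24
Function('N')(G) = Mul(2, G)
Mul(Function('m')(Add(-15, Mul(-1, 8))), Add(D, Function('N')(H))) = Mul(32, Add(902, Mul(2, 24))) = Mul(32, Add(902, 48)) = Mul(32, 950) = 30400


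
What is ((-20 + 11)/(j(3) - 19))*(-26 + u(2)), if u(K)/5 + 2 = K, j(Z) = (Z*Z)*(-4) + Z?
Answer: -9/2 ≈ -4.5000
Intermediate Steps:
j(Z) = Z - 4*Z² (j(Z) = Z²*(-4) + Z = -4*Z² + Z = Z - 4*Z²)
u(K) = -10 + 5*K
((-20 + 11)/(j(3) - 19))*(-26 + u(2)) = ((-20 + 11)/(3*(1 - 4*3) - 19))*(-26 + (-10 + 5*2)) = (-9/(3*(1 - 12) - 19))*(-26 + (-10 + 10)) = (-9/(3*(-11) - 19))*(-26 + 0) = -9/(-33 - 19)*(-26) = -9/(-52)*(-26) = -9*(-1/52)*(-26) = (9/52)*(-26) = -9/2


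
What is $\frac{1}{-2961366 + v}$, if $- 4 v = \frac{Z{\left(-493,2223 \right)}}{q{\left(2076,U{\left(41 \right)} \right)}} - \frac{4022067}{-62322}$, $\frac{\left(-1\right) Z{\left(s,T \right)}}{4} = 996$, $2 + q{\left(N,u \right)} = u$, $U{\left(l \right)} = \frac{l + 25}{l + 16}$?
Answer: $- \frac{83096}{246177291619} \approx -3.3755 \cdot 10^{-7}$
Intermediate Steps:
$U{\left(l \right)} = \frac{25 + l}{16 + l}$
$q{\left(N,u \right)} = -2 + u$
$Z{\left(s,T \right)} = -3984$ ($Z{\left(s,T \right)} = \left(-4\right) 996 = -3984$)
$v = - \frac{99622483}{83096}$ ($v = - \frac{- \frac{3984}{-2 + \frac{25 + 41}{16 + 41}} - \frac{4022067}{-62322}}{4} = - \frac{- \frac{3984}{-2 + \frac{1}{57} \cdot 66} - - \frac{1340689}{20774}}{4} = - \frac{- \frac{3984}{-2 + \frac{1}{57} \cdot 66} + \frac{1340689}{20774}}{4} = - \frac{- \frac{3984}{-2 + \frac{22}{19}} + \frac{1340689}{20774}}{4} = - \frac{- \frac{3984}{- \frac{16}{19}} + \frac{1340689}{20774}}{4} = - \frac{\left(-3984\right) \left(- \frac{19}{16}\right) + \frac{1340689}{20774}}{4} = - \frac{4731 + \frac{1340689}{20774}}{4} = \left(- \frac{1}{4}\right) \frac{99622483}{20774} = - \frac{99622483}{83096} \approx -1198.9$)
$\frac{1}{-2961366 + v} = \frac{1}{-2961366 - \frac{99622483}{83096}} = \frac{1}{- \frac{246177291619}{83096}} = - \frac{83096}{246177291619}$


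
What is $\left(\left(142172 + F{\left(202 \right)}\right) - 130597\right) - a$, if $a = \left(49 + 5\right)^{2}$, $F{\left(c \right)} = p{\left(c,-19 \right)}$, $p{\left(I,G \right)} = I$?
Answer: $8861$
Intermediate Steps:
$F{\left(c \right)} = c$
$a = 2916$ ($a = 54^{2} = 2916$)
$\left(\left(142172 + F{\left(202 \right)}\right) - 130597\right) - a = \left(\left(142172 + 202\right) - 130597\right) - 2916 = \left(142374 - 130597\right) - 2916 = 11777 - 2916 = 8861$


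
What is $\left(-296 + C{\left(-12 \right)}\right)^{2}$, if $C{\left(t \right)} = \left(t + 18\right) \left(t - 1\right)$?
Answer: $139876$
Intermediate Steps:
$C{\left(t \right)} = \left(-1 + t\right) \left(18 + t\right)$ ($C{\left(t \right)} = \left(18 + t\right) \left(-1 + t\right) = \left(-1 + t\right) \left(18 + t\right)$)
$\left(-296 + C{\left(-12 \right)}\right)^{2} = \left(-296 + \left(-18 + \left(-12\right)^{2} + 17 \left(-12\right)\right)\right)^{2} = \left(-296 - 78\right)^{2} = \left(-374\right)^{2} = 139876$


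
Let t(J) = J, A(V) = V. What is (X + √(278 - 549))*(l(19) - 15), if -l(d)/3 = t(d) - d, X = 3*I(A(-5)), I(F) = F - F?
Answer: -15*I*√271 ≈ -246.93*I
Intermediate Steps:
I(F) = 0
X = 0 (X = 3*0 = 0)
l(d) = 0 (l(d) = -3*(d - d) = -3*0 = 0)
(X + √(278 - 549))*(l(19) - 15) = (0 + √(278 - 549))*(0 - 15) = (0 + √(-271))*(-15) = (0 + I*√271)*(-15) = (I*√271)*(-15) = -15*I*√271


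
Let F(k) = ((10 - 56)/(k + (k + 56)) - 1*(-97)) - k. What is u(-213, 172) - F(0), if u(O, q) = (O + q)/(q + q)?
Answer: -231885/2408 ≈ -96.298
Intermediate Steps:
u(O, q) = (O + q)/(2*q) (u(O, q) = (O + q)/((2*q)) = (O + q)*(1/(2*q)) = (O + q)/(2*q))
F(k) = 97 - k - 46/(56 + 2*k) (F(k) = (-46/(k + (56 + k)) + 97) - k = (-46/(56 + 2*k) + 97) - k = (97 - 46/(56 + 2*k)) - k = 97 - k - 46/(56 + 2*k))
u(-213, 172) - F(0) = (½)*(-213 + 172)/172 - (2693 - 1*0² + 69*0)/(28 + 0) = (½)*(1/172)*(-41) - (2693 - 1*0 + 0)/28 = -41/344 - (2693 + 0 + 0)/28 = -41/344 - 2693/28 = -231885/2408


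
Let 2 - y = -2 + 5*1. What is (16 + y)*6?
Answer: 90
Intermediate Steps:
y = -1 (y = 2 - (-2 + 5*1) = 2 - (-2 + 5) = 2 - 1*3 = 2 - 3 = -1)
(16 + y)*6 = (16 - 1)*6 = 15*6 = 90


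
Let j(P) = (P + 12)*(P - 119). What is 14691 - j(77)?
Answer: 18429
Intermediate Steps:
j(P) = (-119 + P)*(12 + P) (j(P) = (12 + P)*(-119 + P) = (-119 + P)*(12 + P))
14691 - j(77) = 14691 - (-1428 + 77² - 107*77) = 14691 - (-1428 + 5929 - 8239) = 14691 - 1*(-3738) = 14691 + 3738 = 18429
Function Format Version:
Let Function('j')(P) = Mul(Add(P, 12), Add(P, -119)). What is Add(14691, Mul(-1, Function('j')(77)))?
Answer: 18429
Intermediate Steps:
Function('j')(P) = Mul(Add(-119, P), Add(12, P)) (Function('j')(P) = Mul(Add(12, P), Add(-119, P)) = Mul(Add(-119, P), Add(12, P)))
Add(14691, Mul(-1, Function('j')(77))) = Add(14691, Mul(-1, Add(-1428, Pow(77, 2), Mul(-107, 77)))) = Add(14691, Mul(-1, Add(-1428, 5929, -8239))) = Add(14691, Mul(-1, -3738)) = Add(14691, 3738) = 18429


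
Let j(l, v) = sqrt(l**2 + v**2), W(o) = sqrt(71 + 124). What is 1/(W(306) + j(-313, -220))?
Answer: 1/(sqrt(195) + sqrt(146369)) ≈ 0.0025218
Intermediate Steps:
W(o) = sqrt(195)
1/(W(306) + j(-313, -220)) = 1/(sqrt(195) + sqrt((-313)**2 + (-220)**2)) = 1/(sqrt(195) + sqrt(97969 + 48400)) = 1/(sqrt(195) + sqrt(146369))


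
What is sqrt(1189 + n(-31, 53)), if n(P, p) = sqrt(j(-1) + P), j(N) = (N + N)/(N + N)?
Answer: sqrt(1189 + I*sqrt(30)) ≈ 34.482 + 0.07942*I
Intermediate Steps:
j(N) = 1 (j(N) = (2*N)/((2*N)) = (2*N)*(1/(2*N)) = 1)
n(P, p) = sqrt(1 + P)
sqrt(1189 + n(-31, 53)) = sqrt(1189 + sqrt(1 - 31)) = sqrt(1189 + sqrt(-30)) = sqrt(1189 + I*sqrt(30))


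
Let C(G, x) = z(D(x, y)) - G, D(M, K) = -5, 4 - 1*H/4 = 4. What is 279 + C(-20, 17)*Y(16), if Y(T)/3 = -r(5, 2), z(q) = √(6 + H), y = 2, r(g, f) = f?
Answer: 159 - 6*√6 ≈ 144.30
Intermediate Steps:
H = 0 (H = 16 - 4*4 = 16 - 16 = 0)
z(q) = √6 (z(q) = √(6 + 0) = √6)
C(G, x) = √6 - G
Y(T) = -6 (Y(T) = 3*(-1*2) = 3*(-2) = -6)
279 + C(-20, 17)*Y(16) = 279 + (√6 - 1*(-20))*(-6) = 279 + (√6 + 20)*(-6) = 279 + (20 + √6)*(-6) = 279 + (-120 - 6*√6) = 159 - 6*√6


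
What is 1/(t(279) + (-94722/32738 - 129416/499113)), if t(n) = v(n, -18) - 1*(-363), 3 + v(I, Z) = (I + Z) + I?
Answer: 8169980697/7327225726003 ≈ 0.0011150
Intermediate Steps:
v(I, Z) = -3 + Z + 2*I (v(I, Z) = -3 + ((I + Z) + I) = -3 + (Z + 2*I) = -3 + Z + 2*I)
t(n) = 342 + 2*n (t(n) = (-3 - 18 + 2*n) - 1*(-363) = (-21 + 2*n) + 363 = 342 + 2*n)
1/(t(279) + (-94722/32738 - 129416/499113)) = 1/((342 + 2*279) + (-94722/32738 - 129416/499113)) = 1/((342 + 558) + (-94722*1/32738 - 129416*1/499113)) = 1/(900 + (-47361/16369 - 129416/499113)) = 1/(900 - 25756901297/8169980697) = 1/(7327225726003/8169980697) = 8169980697/7327225726003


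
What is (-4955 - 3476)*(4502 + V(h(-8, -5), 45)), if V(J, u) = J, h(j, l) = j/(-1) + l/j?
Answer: -304232635/8 ≈ -3.8029e+7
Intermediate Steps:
h(j, l) = -j + l/j (h(j, l) = j*(-1) + l/j = -j + l/j)
(-4955 - 3476)*(4502 + V(h(-8, -5), 45)) = (-4955 - 3476)*(4502 + (-1*(-8) - 5/(-8))) = -8431*(4502 + (8 - 5*(-1/8))) = -8431*(4502 + (8 + 5/8)) = -8431*(4502 + 69/8) = -8431*36085/8 = -304232635/8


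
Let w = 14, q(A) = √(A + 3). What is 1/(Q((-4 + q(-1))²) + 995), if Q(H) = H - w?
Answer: 999/997873 + 8*√2/997873 ≈ 0.0010125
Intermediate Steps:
q(A) = √(3 + A)
Q(H) = -14 + H (Q(H) = H - 1*14 = H - 14 = -14 + H)
1/(Q((-4 + q(-1))²) + 995) = 1/((-14 + (-4 + √(3 - 1))²) + 995) = 1/((-14 + (-4 + √2)²) + 995) = 1/(981 + (-4 + √2)²)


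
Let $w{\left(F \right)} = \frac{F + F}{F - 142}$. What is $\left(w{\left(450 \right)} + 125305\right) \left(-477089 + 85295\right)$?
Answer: $- \frac{3780306685740}{77} \approx -4.9095 \cdot 10^{10}$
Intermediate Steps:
$w{\left(F \right)} = \frac{2 F}{-142 + F}$
$\left(w{\left(450 \right)} + 125305\right) \left(-477089 + 85295\right) = \left(2 \cdot 450 \frac{1}{-142 + 450} + 125305\right) \left(-477089 + 85295\right) = \left(2 \cdot 450 \cdot \frac{1}{308} + 125305\right) \left(-391794\right) = \left(\frac{225}{77} + 125305\right) \left(-391794\right) = \frac{9648710}{77} \left(-391794\right) = - \frac{3780306685740}{77}$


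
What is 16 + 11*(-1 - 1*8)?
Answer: -83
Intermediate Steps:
16 + 11*(-1 - 1*8) = 16 + 11*(-1 - 8) = 16 + 11*(-9) = 16 - 99 = -83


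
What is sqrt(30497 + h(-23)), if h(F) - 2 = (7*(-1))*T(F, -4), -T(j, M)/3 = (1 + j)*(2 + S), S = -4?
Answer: 67*sqrt(7) ≈ 177.27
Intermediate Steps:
T(j, M) = 6 + 6*j (T(j, M) = -3*(1 + j)*(2 - 4) = -3*(1 + j)*(-2) = -3*(-2 - 2*j) = 6 + 6*j)
h(F) = -40 - 42*F (h(F) = 2 + (7*(-1))*(6 + 6*F) = 2 - 7*(6 + 6*F) = 2 + (-42 - 42*F) = -40 - 42*F)
sqrt(30497 + h(-23)) = sqrt(30497 + (-40 - 42*(-23))) = sqrt(30497 + (-40 + 966)) = sqrt(30497 + 926) = sqrt(31423) = 67*sqrt(7)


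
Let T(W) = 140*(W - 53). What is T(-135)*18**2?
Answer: -8527680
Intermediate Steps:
T(W) = -7420 + 140*W (T(W) = 140*(-53 + W) = -7420 + 140*W)
T(-135)*18**2 = (-7420 + 140*(-135))*18**2 = (-7420 - 18900)*324 = -26320*324 = -8527680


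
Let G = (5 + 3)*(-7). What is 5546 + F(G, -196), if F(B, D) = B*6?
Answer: 5210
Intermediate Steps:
G = -56 (G = 8*(-7) = -56)
F(B, D) = 6*B
5546 + F(G, -196) = 5546 + 6*(-56) = 5546 - 336 = 5210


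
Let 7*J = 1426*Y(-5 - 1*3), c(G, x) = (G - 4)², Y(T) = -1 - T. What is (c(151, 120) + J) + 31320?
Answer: 54355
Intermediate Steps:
c(G, x) = (-4 + G)²
J = 1426 (J = (1426*(-1 - (-5 - 1*3)))/7 = (1426*(-1 - (-5 - 3)))/7 = (1426*(-1 - 1*(-8)))/7 = (1426*(-1 + 8))/7 = (1426*7)/7 = (⅐)*9982 = 1426)
(c(151, 120) + J) + 31320 = ((-4 + 151)² + 1426) + 31320 = (147² + 1426) + 31320 = (21609 + 1426) + 31320 = 23035 + 31320 = 54355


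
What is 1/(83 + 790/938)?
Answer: 469/39322 ≈ 0.011927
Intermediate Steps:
1/(83 + 790/938) = 1/(83 + 790*(1/938)) = 1/(83 + 395/469) = 1/(39322/469) = 469/39322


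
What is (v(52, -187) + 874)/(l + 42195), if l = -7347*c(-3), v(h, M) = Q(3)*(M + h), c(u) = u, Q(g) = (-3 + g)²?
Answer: 437/32118 ≈ 0.013606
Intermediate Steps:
v(h, M) = 0 (v(h, M) = (-3 + 3)²*(M + h) = 0²*(M + h) = 0*(M + h) = 0)
l = 22041 (l = -7347*(-3) = 22041)
(v(52, -187) + 874)/(l + 42195) = (0 + 874)/(22041 + 42195) = 874/64236 = 874*(1/64236) = 437/32118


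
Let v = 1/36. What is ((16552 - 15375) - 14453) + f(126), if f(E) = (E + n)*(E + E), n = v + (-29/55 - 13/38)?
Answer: 19085793/1045 ≈ 18264.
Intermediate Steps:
v = 1/36 ≈ 0.027778
n = -31661/37620 (n = 1/36 + (-29/55 - 13/38) = 1/36 - 1817/2090 = -31661/37620 ≈ -0.84160)
f(E) = 2*E*(-31661/37620 + E) (f(E) = (E - 31661/37620)*(E + E) = (-31661/37620 + E)*(2*E) = 2*E*(-31661/37620 + E))
((16552 - 15375) - 14453) + f(126) = ((16552 - 15375) - 14453) + (1/18810)*126*(-31661 + 37620*126) = (1177 - 14453) + (1/18810)*126*(-31661 + 4740120) = -13276 + (1/18810)*126*4708459 = -13276 + 32959213/1045 = 19085793/1045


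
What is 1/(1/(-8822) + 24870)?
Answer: 8822/219403139 ≈ 4.0209e-5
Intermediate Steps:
1/(1/(-8822) + 24870) = 1/(-1/8822 + 24870) = 1/(219403139/8822) = 8822/219403139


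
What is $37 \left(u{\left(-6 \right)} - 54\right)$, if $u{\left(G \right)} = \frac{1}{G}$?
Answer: $- \frac{12025}{6} \approx -2004.2$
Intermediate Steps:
$37 \left(u{\left(-6 \right)} - 54\right) = 37 \left(\frac{1}{-6} - 54\right) = 37 \left(- \frac{1}{6} - 54\right) = 37 \left(- \frac{325}{6}\right) = - \frac{12025}{6}$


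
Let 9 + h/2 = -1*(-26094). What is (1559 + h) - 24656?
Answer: 29073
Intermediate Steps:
h = 52170 (h = -18 + 2*(-1*(-26094)) = -18 + 2*26094 = -18 + 52188 = 52170)
(1559 + h) - 24656 = (1559 + 52170) - 24656 = 53729 - 24656 = 29073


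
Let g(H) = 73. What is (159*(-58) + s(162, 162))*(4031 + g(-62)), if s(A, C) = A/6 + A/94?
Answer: -1773272736/47 ≈ -3.7729e+7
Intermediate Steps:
s(A, C) = 25*A/141 (s(A, C) = A*(1/6) + A*(1/94) = A/6 + A/94 = 25*A/141)
(159*(-58) + s(162, 162))*(4031 + g(-62)) = (159*(-58) + (25/141)*162)*(4031 + 73) = (-9222 + 1350/47)*4104 = -432084/47*4104 = -1773272736/47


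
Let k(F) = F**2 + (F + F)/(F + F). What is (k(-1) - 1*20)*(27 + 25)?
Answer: -936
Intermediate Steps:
k(F) = 1 + F**2 (k(F) = F**2 + (2*F)/((2*F)) = F**2 + (2*F)*(1/(2*F)) = F**2 + 1 = 1 + F**2)
(k(-1) - 1*20)*(27 + 25) = ((1 + (-1)**2) - 1*20)*(27 + 25) = ((1 + 1) - 20)*52 = (2 - 20)*52 = -18*52 = -936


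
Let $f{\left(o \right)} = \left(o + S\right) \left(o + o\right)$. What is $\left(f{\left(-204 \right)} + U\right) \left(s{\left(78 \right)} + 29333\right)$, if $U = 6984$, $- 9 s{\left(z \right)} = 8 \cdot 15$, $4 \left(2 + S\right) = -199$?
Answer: $3264158490$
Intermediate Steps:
$S = - \frac{207}{4}$ ($S = -2 + \frac{1}{4} \left(-199\right) = -2 - \frac{199}{4} = - \frac{207}{4} \approx -51.75$)
$f{\left(o \right)} = 2 o \left(- \frac{207}{4} + o\right)$ ($f{\left(o \right)} = \left(o - \frac{207}{4}\right) \left(o + o\right) = \left(- \frac{207}{4} + o\right) 2 o = 2 o \left(- \frac{207}{4} + o\right)$)
$s{\left(z \right)} = - \frac{40}{3}$ ($s{\left(z \right)} = - \frac{8 \cdot 15}{9} = \left(- \frac{1}{9}\right) 120 = - \frac{40}{3}$)
$\left(f{\left(-204 \right)} + U\right) \left(s{\left(78 \right)} + 29333\right) = \left(\frac{1}{2} \left(-204\right) \left(-207 + 4 \left(-204\right)\right) + 6984\right) \left(- \frac{40}{3} + 29333\right) = \left(\frac{1}{2} \left(-204\right) \left(-207 - 816\right) + 6984\right) \frac{87959}{3} = \left(\frac{1}{2} \left(-204\right) \left(-1023\right) + 6984\right) \frac{87959}{3} = \left(104346 + 6984\right) \frac{87959}{3} = 111330 \cdot \frac{87959}{3} = 3264158490$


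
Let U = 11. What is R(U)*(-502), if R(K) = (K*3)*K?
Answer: -182226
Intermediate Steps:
R(K) = 3*K² (R(K) = (3*K)*K = 3*K²)
R(U)*(-502) = (3*11²)*(-502) = (3*121)*(-502) = 363*(-502) = -182226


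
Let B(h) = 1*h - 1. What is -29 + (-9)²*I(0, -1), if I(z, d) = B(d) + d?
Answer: -272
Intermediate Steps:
B(h) = -1 + h (B(h) = h - 1 = -1 + h)
I(z, d) = -1 + 2*d (I(z, d) = (-1 + d) + d = -1 + 2*d)
-29 + (-9)²*I(0, -1) = -29 + (-9)²*(-1 + 2*(-1)) = -29 + 81*(-1 - 2) = -29 + 81*(-3) = -29 - 243 = -272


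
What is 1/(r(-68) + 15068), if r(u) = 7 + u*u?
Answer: 1/19699 ≈ 5.0764e-5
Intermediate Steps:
r(u) = 7 + u**2
1/(r(-68) + 15068) = 1/((7 + (-68)**2) + 15068) = 1/((7 + 4624) + 15068) = 1/(4631 + 15068) = 1/19699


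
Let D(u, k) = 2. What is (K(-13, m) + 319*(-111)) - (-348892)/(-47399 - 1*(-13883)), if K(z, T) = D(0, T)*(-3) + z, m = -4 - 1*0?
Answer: -296938435/8379 ≈ -35438.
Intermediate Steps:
m = -4 (m = -4 + 0 = -4)
K(z, T) = -6 + z (K(z, T) = 2*(-3) + z = -6 + z)
(K(-13, m) + 319*(-111)) - (-348892)/(-47399 - 1*(-13883)) = ((-6 - 13) + 319*(-111)) - (-348892)/(-47399 - 1*(-13883)) = (-19 - 35409) - (-348892)/(-47399 + 13883) = -35428 - (-348892)/(-33516) = -35428 - (-348892)*(-1)/33516 = -35428 - 1*87223/8379 = -35428 - 87223/8379 = -296938435/8379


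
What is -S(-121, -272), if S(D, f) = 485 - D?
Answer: -606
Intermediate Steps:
-S(-121, -272) = -(485 - 1*(-121)) = -(485 + 121) = -1*606 = -606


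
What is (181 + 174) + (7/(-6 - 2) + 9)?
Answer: 2905/8 ≈ 363.13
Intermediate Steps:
(181 + 174) + (7/(-6 - 2) + 9) = 355 + (7/(-8) + 9) = 355 + (-1/8*7 + 9) = 355 + (-7/8 + 9) = 355 + 65/8 = 2905/8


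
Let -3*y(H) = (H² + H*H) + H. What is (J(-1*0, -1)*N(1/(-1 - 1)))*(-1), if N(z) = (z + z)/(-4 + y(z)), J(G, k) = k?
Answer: ¼ ≈ 0.25000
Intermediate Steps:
y(H) = -2*H²/3 - H/3 (y(H) = -((H² + H*H) + H)/3 = -((H² + H²) + H)/3 = -(2*H² + H)/3 = -(H + 2*H²)/3 = -2*H²/3 - H/3)
N(z) = 2*z/(-4 - z*(1 + 2*z)/3) (N(z) = (z + z)/(-4 - z*(1 + 2*z)/3) = (2*z)/(-4 - z*(1 + 2*z)/3) = 2*z/(-4 - z*(1 + 2*z)/3))
(J(-1*0, -1)*N(1/(-1 - 1)))*(-1) = -(-6)/((-1 - 1)*(12 + (1 + 2/(-1 - 1))/(-1 - 1)))*(-1) = -(-6)/((-2)*(12 + (1 + 2/(-2))/(-2)))*(-1) = -(-6)*(-1)/(2*(12 - (1 + 2*(-½))/2))*(-1) = -(-6)*(-1)/(2*(12 - (1 - 1)/2))*(-1) = -(-6)*(-1)/(2*(12 - ½*0))*(-1) = -(-6)*(-1)/(2*(12 + 0))*(-1) = -(-6)*(-1)/(2*12)*(-1) = -1*¼*(-1) = -¼*(-1) = ¼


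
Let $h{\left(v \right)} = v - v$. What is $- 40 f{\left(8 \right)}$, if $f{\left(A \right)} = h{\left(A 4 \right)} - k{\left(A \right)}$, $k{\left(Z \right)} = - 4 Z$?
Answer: $-1280$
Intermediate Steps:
$h{\left(v \right)} = 0$
$f{\left(A \right)} = 4 A$ ($f{\left(A \right)} = 0 - - 4 A = 0 + 4 A = 4 A$)
$- 40 f{\left(8 \right)} = - 40 \cdot 4 \cdot 8 = \left(-40\right) 32 = -1280$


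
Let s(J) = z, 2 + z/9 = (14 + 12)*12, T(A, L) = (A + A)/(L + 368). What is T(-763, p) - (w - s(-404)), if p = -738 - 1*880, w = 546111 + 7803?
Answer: -344451737/625 ≈ -5.5112e+5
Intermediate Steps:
w = 553914
p = -1618 (p = -738 - 880 = -1618)
T(A, L) = 2*A/(368 + L) (T(A, L) = (2*A)/(368 + L) = 2*A/(368 + L))
z = 2790 (z = -18 + 9*((14 + 12)*12) = -18 + 9*(26*12) = -18 + 9*312 = -18 + 2808 = 2790)
s(J) = 2790
T(-763, p) - (w - s(-404)) = 2*(-763)/(368 - 1618) - (553914 - 1*2790) = 2*(-763)/(-1250) - (553914 - 2790) = 2*(-763)*(-1/1250) - 1*551124 = 763/625 - 551124 = -344451737/625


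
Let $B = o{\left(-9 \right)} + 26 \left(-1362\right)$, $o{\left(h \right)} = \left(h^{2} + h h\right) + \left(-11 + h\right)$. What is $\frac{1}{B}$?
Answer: $- \frac{1}{35270} \approx -2.8353 \cdot 10^{-5}$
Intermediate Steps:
$o{\left(h \right)} = -11 + h + 2 h^{2}$ ($o{\left(h \right)} = \left(h^{2} + h^{2}\right) + \left(-11 + h\right) = 2 h^{2} + \left(-11 + h\right) = -11 + h + 2 h^{2}$)
$B = -35270$ ($B = \left(-11 - 9 + 2 \left(-9\right)^{2}\right) + 26 \left(-1362\right) = \left(-11 - 9 + 2 \cdot 81\right) - 35412 = \left(-11 - 9 + 162\right) - 35412 = 142 - 35412 = -35270$)
$\frac{1}{B} = \frac{1}{-35270} = - \frac{1}{35270}$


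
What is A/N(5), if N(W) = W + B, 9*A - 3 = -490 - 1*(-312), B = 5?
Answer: -35/18 ≈ -1.9444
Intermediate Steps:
A = -175/9 (A = ⅓ + (-490 - 1*(-312))/9 = ⅓ + (-490 + 312)/9 = ⅓ + (⅑)*(-178) = ⅓ - 178/9 = -175/9 ≈ -19.444)
N(W) = 5 + W (N(W) = W + 5 = 5 + W)
A/N(5) = -175/(9*(5 + 5)) = -175/9/10 = -175/9*⅒ = -35/18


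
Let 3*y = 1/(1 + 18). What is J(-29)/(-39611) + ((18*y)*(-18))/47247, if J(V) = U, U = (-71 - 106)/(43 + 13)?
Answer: -26891889/663758991896 ≈ -4.0515e-5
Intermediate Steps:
y = 1/57 (y = 1/(3*(1 + 18)) = (1/3)/19 = (1/3)*(1/19) = 1/57 ≈ 0.017544)
U = -177/56 ≈ -3.1607
J(V) = -177/56
J(-29)/(-39611) + ((18*y)*(-18))/47247 = -177/56/(-39611) + ((18*(1/57))*(-18))/47247 = -177/56*(-1/39611) + ((6/19)*(-18))*(1/47247) = 177/2218216 - 108/19*1/47247 = 177/2218216 - 36/299231 = -26891889/663758991896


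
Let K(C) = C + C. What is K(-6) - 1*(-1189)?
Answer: 1177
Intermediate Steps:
K(C) = 2*C
K(-6) - 1*(-1189) = 2*(-6) - 1*(-1189) = -12 + 1189 = 1177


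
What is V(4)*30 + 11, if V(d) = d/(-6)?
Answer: -9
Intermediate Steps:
V(d) = -d/6 (V(d) = d*(-⅙) = -d/6)
V(4)*30 + 11 = -⅙*4*30 + 11 = -⅔*30 + 11 = -20 + 11 = -9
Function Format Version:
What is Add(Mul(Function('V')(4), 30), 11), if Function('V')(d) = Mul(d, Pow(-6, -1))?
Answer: -9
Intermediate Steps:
Function('V')(d) = Mul(Rational(-1, 6), d) (Function('V')(d) = Mul(d, Rational(-1, 6)) = Mul(Rational(-1, 6), d))
Add(Mul(Function('V')(4), 30), 11) = Add(Mul(Mul(Rational(-1, 6), 4), 30), 11) = Add(Mul(Rational(-2, 3), 30), 11) = Add(-20, 11) = -9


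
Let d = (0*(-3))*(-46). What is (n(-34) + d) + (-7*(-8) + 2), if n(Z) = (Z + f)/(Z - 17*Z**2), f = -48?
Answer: 570935/9843 ≈ 58.004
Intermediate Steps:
d = 0 (d = 0*(-46) = 0)
n(Z) = (-48 + Z)/(Z - 17*Z**2) (n(Z) = (Z - 48)/(Z - 17*Z**2) = (-48 + Z)/(Z - 17*Z**2))
(n(-34) + d) + (-7*(-8) + 2) = ((48 - 1*(-34))/((-34)*(-1 + 17*(-34))) + 0) + (-7*(-8) + 2) = (-(48 + 34)/(34*(-1 - 578)) + 0) + (56 + 2) = (-1/34*82/(-579) + 0) + 58 = (-1/34*(-1/579)*82 + 0) + 58 = (41/9843 + 0) + 58 = 41/9843 + 58 = 570935/9843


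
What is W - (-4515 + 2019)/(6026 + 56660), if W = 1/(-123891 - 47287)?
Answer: 16430677/412710158 ≈ 0.039812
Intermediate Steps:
W = -1/171178 (W = 1/(-171178) = -1/171178 ≈ -5.8419e-6)
W - (-4515 + 2019)/(6026 + 56660) = -1/171178 - (-4515 + 2019)/(6026 + 56660) = -1/171178 - (-2496)/62686 = -1/171178 - 1*(-96/2411) = -1/171178 + 96/2411 = 16430677/412710158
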